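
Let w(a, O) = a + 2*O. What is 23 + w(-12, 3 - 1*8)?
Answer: 1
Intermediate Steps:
23 + w(-12, 3 - 1*8) = 23 + (-12 + 2*(3 - 1*8)) = 23 + (-12 + 2*(3 - 8)) = 23 + (-12 + 2*(-5)) = 23 + (-12 - 10) = 23 - 22 = 1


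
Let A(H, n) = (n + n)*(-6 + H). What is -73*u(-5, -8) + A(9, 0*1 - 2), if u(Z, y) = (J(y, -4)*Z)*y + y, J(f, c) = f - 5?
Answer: 38532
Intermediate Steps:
J(f, c) = -5 + f
u(Z, y) = y + Z*y*(-5 + y) (u(Z, y) = ((-5 + y)*Z)*y + y = (Z*(-5 + y))*y + y = Z*y*(-5 + y) + y = y + Z*y*(-5 + y))
A(H, n) = 2*n*(-6 + H) (A(H, n) = (2*n)*(-6 + H) = 2*n*(-6 + H))
-73*u(-5, -8) + A(9, 0*1 - 2) = -(-584)*(1 - 5*(-5 - 8)) + 2*(0*1 - 2)*(-6 + 9) = -(-584)*(1 - 5*(-13)) + 2*(0 - 2)*3 = -(-584)*(1 + 65) + 2*(-2)*3 = -(-584)*66 - 12 = -73*(-528) - 12 = 38544 - 12 = 38532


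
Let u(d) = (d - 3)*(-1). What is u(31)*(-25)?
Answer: 700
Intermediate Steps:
u(d) = 3 - d (u(d) = (-3 + d)*(-1) = 3 - d)
u(31)*(-25) = (3 - 1*31)*(-25) = (3 - 31)*(-25) = -28*(-25) = 700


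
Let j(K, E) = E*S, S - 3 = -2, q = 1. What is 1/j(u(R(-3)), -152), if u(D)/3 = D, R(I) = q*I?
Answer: -1/152 ≈ -0.0065789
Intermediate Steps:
S = 1 (S = 3 - 2 = 1)
R(I) = I (R(I) = 1*I = I)
u(D) = 3*D
j(K, E) = E (j(K, E) = E*1 = E)
1/j(u(R(-3)), -152) = 1/(-152) = -1/152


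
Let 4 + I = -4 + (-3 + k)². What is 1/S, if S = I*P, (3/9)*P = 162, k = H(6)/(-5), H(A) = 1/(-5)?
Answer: 625/231336 ≈ 0.0027017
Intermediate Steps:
H(A) = -⅕
k = 1/25 (k = -⅕/(-5) = -⅕*(-⅕) = 1/25 ≈ 0.040000)
P = 486 (P = 3*162 = 486)
I = 476/625 (I = -4 + (-4 + (-3 + 1/25)²) = -4 + (-4 + (-74/25)²) = -4 + (-4 + 5476/625) = -4 + 2976/625 = 476/625 ≈ 0.76160)
S = 231336/625 (S = (476/625)*486 = 231336/625 ≈ 370.14)
1/S = 1/(231336/625) = 625/231336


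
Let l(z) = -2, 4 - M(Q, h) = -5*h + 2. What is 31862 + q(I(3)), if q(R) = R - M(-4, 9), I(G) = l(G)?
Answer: 31813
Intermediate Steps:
M(Q, h) = 2 + 5*h (M(Q, h) = 4 - (-5*h + 2) = 4 - (2 - 5*h) = 4 + (-2 + 5*h) = 2 + 5*h)
I(G) = -2
q(R) = -47 + R (q(R) = R - (2 + 5*9) = R - (2 + 45) = R - 1*47 = R - 47 = -47 + R)
31862 + q(I(3)) = 31862 + (-47 - 2) = 31862 - 49 = 31813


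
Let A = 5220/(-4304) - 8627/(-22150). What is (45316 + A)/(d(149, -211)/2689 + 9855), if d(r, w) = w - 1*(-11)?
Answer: 1452079806235539/315791298746500 ≈ 4.5982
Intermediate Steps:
A = -9811549/11916700 (A = 5220*(-1/4304) - 8627*(-1/22150) = -1305/1076 + 8627/22150 = -9811549/11916700 ≈ -0.82334)
d(r, w) = 11 + w (d(r, w) = w + 11 = 11 + w)
(45316 + A)/(d(149, -211)/2689 + 9855) = (45316 - 9811549/11916700)/((11 - 211)/2689 + 9855) = 540007365651/(11916700*(-200*1/2689 + 9855)) = 540007365651/(11916700*(-200/2689 + 9855)) = 540007365651/(11916700*(26499895/2689)) = (540007365651/11916700)*(2689/26499895) = 1452079806235539/315791298746500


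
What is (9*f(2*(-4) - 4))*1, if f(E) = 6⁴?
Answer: 11664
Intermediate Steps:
f(E) = 1296
(9*f(2*(-4) - 4))*1 = (9*1296)*1 = 11664*1 = 11664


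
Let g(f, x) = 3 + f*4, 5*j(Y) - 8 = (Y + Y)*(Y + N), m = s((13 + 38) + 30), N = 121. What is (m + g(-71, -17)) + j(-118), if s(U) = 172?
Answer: -249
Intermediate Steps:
m = 172
j(Y) = 8/5 + 2*Y*(121 + Y)/5 (j(Y) = 8/5 + ((Y + Y)*(Y + 121))/5 = 8/5 + ((2*Y)*(121 + Y))/5 = 8/5 + (2*Y*(121 + Y))/5 = 8/5 + 2*Y*(121 + Y)/5)
g(f, x) = 3 + 4*f
(m + g(-71, -17)) + j(-118) = (172 + (3 + 4*(-71))) + (8/5 + (2/5)*(-118)**2 + (242/5)*(-118)) = (172 + (3 - 284)) + (8/5 + (2/5)*13924 - 28556/5) = (172 - 281) + (8/5 + 27848/5 - 28556/5) = -109 - 140 = -249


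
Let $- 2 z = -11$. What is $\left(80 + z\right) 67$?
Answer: $\frac{11457}{2} \approx 5728.5$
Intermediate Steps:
$z = \frac{11}{2}$ ($z = \left(- \frac{1}{2}\right) \left(-11\right) = \frac{11}{2} \approx 5.5$)
$\left(80 + z\right) 67 = \left(80 + \frac{11}{2}\right) 67 = \frac{171}{2} \cdot 67 = \frac{11457}{2}$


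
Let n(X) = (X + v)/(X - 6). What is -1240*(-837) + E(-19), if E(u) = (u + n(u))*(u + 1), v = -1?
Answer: 5191038/5 ≈ 1.0382e+6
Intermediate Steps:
n(X) = (-1 + X)/(-6 + X) (n(X) = (X - 1)/(X - 6) = (-1 + X)/(-6 + X))
E(u) = (1 + u)*(u + (-1 + u)/(-6 + u)) (E(u) = (u + (-1 + u)/(-6 + u))*(u + 1) = (u + (-1 + u)/(-6 + u))*(1 + u) = (1 + u)*(u + (-1 + u)/(-6 + u)))
-1240*(-837) + E(-19) = -1240*(-837) + (-1 + (-19)³ - 6*(-19) - 4*(-19)²)/(-6 - 19) = 1037880 + (-1 - 6859 + 114 - 4*361)/(-25) = 1037880 - (-1 - 6859 + 114 - 1444)/25 = 1037880 - 1/25*(-8190) = 1037880 + 1638/5 = 5191038/5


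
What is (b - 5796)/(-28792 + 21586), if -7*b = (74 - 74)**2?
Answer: 966/1201 ≈ 0.80433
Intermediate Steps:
b = 0 (b = -(74 - 74)**2/7 = -1/7*0**2 = -1/7*0 = 0)
(b - 5796)/(-28792 + 21586) = (0 - 5796)/(-28792 + 21586) = -5796/(-7206) = -5796*(-1/7206) = 966/1201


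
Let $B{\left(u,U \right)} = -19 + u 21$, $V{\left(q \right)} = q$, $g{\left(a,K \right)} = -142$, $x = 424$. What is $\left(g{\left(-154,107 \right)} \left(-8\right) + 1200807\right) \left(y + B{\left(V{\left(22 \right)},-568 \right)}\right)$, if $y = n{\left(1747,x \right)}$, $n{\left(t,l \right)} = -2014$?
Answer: $-1888252453$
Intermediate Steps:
$B{\left(u,U \right)} = -19 + 21 u$
$y = -2014$
$\left(g{\left(-154,107 \right)} \left(-8\right) + 1200807\right) \left(y + B{\left(V{\left(22 \right)},-568 \right)}\right) = \left(\left(-142\right) \left(-8\right) + 1200807\right) \left(-2014 + \left(-19 + 21 \cdot 22\right)\right) = \left(1136 + 1200807\right) \left(-2014 + \left(-19 + 462\right)\right) = 1201943 \left(-2014 + 443\right) = 1201943 \left(-1571\right) = -1888252453$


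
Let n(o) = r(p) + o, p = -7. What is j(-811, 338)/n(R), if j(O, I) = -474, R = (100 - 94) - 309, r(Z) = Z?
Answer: 237/155 ≈ 1.5290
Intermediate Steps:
R = -303 (R = 6 - 309 = -303)
n(o) = -7 + o
j(-811, 338)/n(R) = -474/(-7 - 303) = -474/(-310) = -474*(-1/310) = 237/155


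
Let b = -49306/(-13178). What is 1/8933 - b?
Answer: -220218660/58859537 ≈ -3.7414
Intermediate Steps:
b = 24653/6589 (b = -49306*(-1/13178) = 24653/6589 ≈ 3.7415)
1/8933 - b = 1/8933 - 1*24653/6589 = 1/8933 - 24653/6589 = -220218660/58859537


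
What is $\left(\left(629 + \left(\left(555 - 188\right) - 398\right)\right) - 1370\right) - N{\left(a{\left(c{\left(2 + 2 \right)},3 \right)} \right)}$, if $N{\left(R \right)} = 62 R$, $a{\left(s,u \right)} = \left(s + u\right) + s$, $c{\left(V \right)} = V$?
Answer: $-1454$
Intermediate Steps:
$a{\left(s,u \right)} = u + 2 s$
$\left(\left(629 + \left(\left(555 - 188\right) - 398\right)\right) - 1370\right) - N{\left(a{\left(c{\left(2 + 2 \right)},3 \right)} \right)} = \left(\left(629 + \left(\left(555 - 188\right) - 398\right)\right) - 1370\right) - 62 \left(3 + 2 \left(2 + 2\right)\right) = \left(\left(629 + \left(367 - 398\right)\right) - 1370\right) - 62 \left(3 + 2 \cdot 4\right) = \left(\left(629 - 31\right) - 1370\right) - 62 \left(3 + 8\right) = \left(598 - 1370\right) - 62 \cdot 11 = -772 - 682 = -1454$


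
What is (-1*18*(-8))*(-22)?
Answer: -3168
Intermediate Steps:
(-1*18*(-8))*(-22) = -18*(-8)*(-22) = 144*(-22) = -3168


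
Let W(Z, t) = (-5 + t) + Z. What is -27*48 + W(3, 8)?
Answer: -1290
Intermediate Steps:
W(Z, t) = -5 + Z + t
-27*48 + W(3, 8) = -27*48 + (-5 + 3 + 8) = -1296 + 6 = -1290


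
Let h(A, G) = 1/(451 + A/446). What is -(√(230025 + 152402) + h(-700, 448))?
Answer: -223/100223 - √382427 ≈ -618.41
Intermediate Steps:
h(A, G) = 1/(451 + A/446) (h(A, G) = 1/(451 + A*(1/446)) = 1/(451 + A/446))
-(√(230025 + 152402) + h(-700, 448)) = -(√(230025 + 152402) + 446/(201146 - 700)) = -(√382427 + 446/200446) = -(√382427 + 446*(1/200446)) = -(√382427 + 223/100223) = -(223/100223 + √382427) = -223/100223 - √382427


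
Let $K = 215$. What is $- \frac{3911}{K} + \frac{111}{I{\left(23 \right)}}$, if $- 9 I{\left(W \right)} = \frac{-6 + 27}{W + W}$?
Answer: $- \frac{3320747}{1505} \approx -2206.5$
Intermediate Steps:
$I{\left(W \right)} = - \frac{7}{6 W}$ ($I{\left(W \right)} = - \frac{\left(-6 + 27\right) \frac{1}{W + W}}{9} = - \frac{21 \frac{1}{2 W}}{9} = - \frac{\frac{21}{2} \frac{1}{W}}{9} = - \frac{7}{6 W}$)
$- \frac{3911}{K} + \frac{111}{I{\left(23 \right)}} = - \frac{3911}{215} + \frac{111}{\left(- \frac{7}{6}\right) \frac{1}{23}} = \left(-3911\right) \frac{1}{215} + \frac{111}{\left(- \frac{7}{6}\right) \frac{1}{23}} = - \frac{3911}{215} + \frac{111}{- \frac{7}{138}} = - \frac{3911}{215} + 111 \left(- \frac{138}{7}\right) = - \frac{3911}{215} - \frac{15318}{7} = - \frac{3320747}{1505}$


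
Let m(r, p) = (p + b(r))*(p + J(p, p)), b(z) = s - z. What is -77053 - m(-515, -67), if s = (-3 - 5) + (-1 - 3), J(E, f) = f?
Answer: -18629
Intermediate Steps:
s = -12 (s = -8 - 4 = -12)
b(z) = -12 - z
m(r, p) = 2*p*(-12 + p - r) (m(r, p) = (p + (-12 - r))*(p + p) = (-12 + p - r)*(2*p) = 2*p*(-12 + p - r))
-77053 - m(-515, -67) = -77053 - 2*(-67)*(-12 - 67 - 1*(-515)) = -77053 - 2*(-67)*(-12 - 67 + 515) = -77053 - 2*(-67)*436 = -77053 - 1*(-58424) = -77053 + 58424 = -18629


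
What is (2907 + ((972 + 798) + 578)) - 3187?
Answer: 2068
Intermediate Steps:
(2907 + ((972 + 798) + 578)) - 3187 = (2907 + (1770 + 578)) - 3187 = (2907 + 2348) - 3187 = 5255 - 3187 = 2068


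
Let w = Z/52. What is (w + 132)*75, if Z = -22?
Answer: 256575/26 ≈ 9868.3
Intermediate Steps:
w = -11/26 (w = -22/52 = -22*1/52 = -11/26 ≈ -0.42308)
(w + 132)*75 = (-11/26 + 132)*75 = (3421/26)*75 = 256575/26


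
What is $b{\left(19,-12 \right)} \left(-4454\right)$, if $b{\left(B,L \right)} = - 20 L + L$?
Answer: $-1015512$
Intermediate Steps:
$b{\left(B,L \right)} = - 19 L$
$b{\left(19,-12 \right)} \left(-4454\right) = \left(-19\right) \left(-12\right) \left(-4454\right) = 228 \left(-4454\right) = -1015512$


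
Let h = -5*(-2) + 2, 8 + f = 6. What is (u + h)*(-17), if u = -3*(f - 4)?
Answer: -510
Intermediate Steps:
f = -2 (f = -8 + 6 = -2)
h = 12 (h = 10 + 2 = 12)
u = 18 (u = -3*(-2 - 4) = -3*(-6) = 18)
(u + h)*(-17) = (18 + 12)*(-17) = 30*(-17) = -510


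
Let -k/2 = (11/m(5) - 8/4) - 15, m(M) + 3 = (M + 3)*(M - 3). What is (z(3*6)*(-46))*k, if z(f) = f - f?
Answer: 0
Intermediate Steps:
z(f) = 0
m(M) = -3 + (-3 + M)*(3 + M) (m(M) = -3 + (M + 3)*(M - 3) = -3 + (3 + M)*(-3 + M) = -3 + (-3 + M)*(3 + M))
k = 420/13 (k = -2*((11/(-12 + 5²) - 8/4) - 15) = -2*((11/(-12 + 25) - 8*¼) - 15) = -2*((11/13 - 2) - 15) = -2*(-15/13 - 15) = -2*(-210/13) = 420/13 ≈ 32.308)
(z(3*6)*(-46))*k = (0*(-46))*(420/13) = 0*(420/13) = 0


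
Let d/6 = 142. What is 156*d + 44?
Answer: 132956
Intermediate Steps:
d = 852 (d = 6*142 = 852)
156*d + 44 = 156*852 + 44 = 132912 + 44 = 132956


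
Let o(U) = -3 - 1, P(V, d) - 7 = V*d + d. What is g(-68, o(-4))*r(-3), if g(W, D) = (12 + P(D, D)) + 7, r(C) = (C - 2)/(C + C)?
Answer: 95/3 ≈ 31.667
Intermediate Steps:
P(V, d) = 7 + d + V*d (P(V, d) = 7 + (V*d + d) = 7 + (d + V*d) = 7 + d + V*d)
o(U) = -4
r(C) = (-2 + C)/(2*C) (r(C) = (-2 + C)/((2*C)) = (-2 + C)*(1/(2*C)) = (-2 + C)/(2*C))
g(W, D) = 26 + D + D² (g(W, D) = (12 + (7 + D + D*D)) + 7 = (12 + (7 + D + D²)) + 7 = (19 + D + D²) + 7 = 26 + D + D²)
g(-68, o(-4))*r(-3) = (26 - 4 + (-4)²)*((½)*(-2 - 3)/(-3)) = (26 - 4 + 16)*((½)*(-⅓)*(-5)) = 38*(⅚) = 95/3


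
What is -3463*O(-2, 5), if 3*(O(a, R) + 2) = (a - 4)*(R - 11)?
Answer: -34630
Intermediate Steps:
O(a, R) = -2 + (-11 + R)*(-4 + a)/3 (O(a, R) = -2 + ((a - 4)*(R - 11))/3 = -2 + ((-4 + a)*(-11 + R))/3 = -2 + ((-11 + R)*(-4 + a))/3 = -2 + (-11 + R)*(-4 + a)/3)
-3463*O(-2, 5) = -3463*(38/3 - 11/3*(-2) - 4/3*5 + (1/3)*5*(-2)) = -3463*(38/3 + 22/3 - 20/3 - 10/3) = -3463*10 = -34630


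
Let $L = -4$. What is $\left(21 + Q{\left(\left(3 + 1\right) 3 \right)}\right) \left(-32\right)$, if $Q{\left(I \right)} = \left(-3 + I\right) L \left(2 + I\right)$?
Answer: $15456$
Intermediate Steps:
$Q{\left(I \right)} = \left(-8 - 4 I\right) \left(-3 + I\right)$ ($Q{\left(I \right)} = \left(-3 + I\right) \left(- 4 \left(2 + I\right)\right) = \left(-3 + I\right) \left(-8 - 4 I\right) = \left(-8 - 4 I\right) \left(-3 + I\right)$)
$\left(21 + Q{\left(\left(3 + 1\right) 3 \right)}\right) \left(-32\right) = \left(21 + \left(24 - 4 \left(\left(3 + 1\right) 3\right)^{2} + 4 \left(3 + 1\right) 3\right)\right) \left(-32\right) = \left(21 + \left(24 - 4 \left(4 \cdot 3\right)^{2} + 4 \cdot 4 \cdot 3\right)\right) \left(-32\right) = \left(21 + \left(24 - 4 \cdot 12^{2} + 4 \cdot 12\right)\right) \left(-32\right) = \left(21 + \left(24 - 576 + 48\right)\right) \left(-32\right) = \left(21 - 504\right) \left(-32\right) = \left(-483\right) \left(-32\right) = 15456$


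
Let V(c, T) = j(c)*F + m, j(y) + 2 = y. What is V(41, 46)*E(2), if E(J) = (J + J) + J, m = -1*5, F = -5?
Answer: -1200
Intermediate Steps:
j(y) = -2 + y
m = -5
E(J) = 3*J (E(J) = 2*J + J = 3*J)
V(c, T) = 5 - 5*c (V(c, T) = (-2 + c)*(-5) - 5 = (10 - 5*c) - 5 = 5 - 5*c)
V(41, 46)*E(2) = (5 - 5*41)*(3*2) = (5 - 205)*6 = -200*6 = -1200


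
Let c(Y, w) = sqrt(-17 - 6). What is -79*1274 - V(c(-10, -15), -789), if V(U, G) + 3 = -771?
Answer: -99872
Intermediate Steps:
c(Y, w) = I*sqrt(23) (c(Y, w) = sqrt(-23) = I*sqrt(23))
V(U, G) = -774 (V(U, G) = -3 - 771 = -774)
-79*1274 - V(c(-10, -15), -789) = -79*1274 - 1*(-774) = -100646 + 774 = -99872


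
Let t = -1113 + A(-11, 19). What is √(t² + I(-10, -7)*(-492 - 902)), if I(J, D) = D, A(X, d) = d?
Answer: 3*√134066 ≈ 1098.5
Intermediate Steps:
t = -1094 (t = -1113 + 19 = -1094)
√(t² + I(-10, -7)*(-492 - 902)) = √((-1094)² - 7*(-492 - 902)) = √(1196836 - 7*(-1394)) = √(1196836 + 9758) = √1206594 = 3*√134066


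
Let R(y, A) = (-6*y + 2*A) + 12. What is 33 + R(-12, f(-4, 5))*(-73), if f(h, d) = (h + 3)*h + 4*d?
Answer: -9603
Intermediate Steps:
f(h, d) = 4*d + h*(3 + h) (f(h, d) = (3 + h)*h + 4*d = h*(3 + h) + 4*d = 4*d + h*(3 + h))
R(y, A) = 12 - 6*y + 2*A
33 + R(-12, f(-4, 5))*(-73) = 33 + (12 - 6*(-12) + 2*((-4)² + 3*(-4) + 4*5))*(-73) = 33 + (12 + 72 + 2*(16 - 12 + 20))*(-73) = 33 + (12 + 72 + 2*24)*(-73) = 33 + (12 + 72 + 48)*(-73) = 33 + 132*(-73) = 33 - 9636 = -9603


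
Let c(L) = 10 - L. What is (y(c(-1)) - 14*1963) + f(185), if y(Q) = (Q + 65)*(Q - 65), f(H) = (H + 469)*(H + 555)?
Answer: 452374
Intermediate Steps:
f(H) = (469 + H)*(555 + H)
y(Q) = (-65 + Q)*(65 + Q) (y(Q) = (65 + Q)*(-65 + Q) = (-65 + Q)*(65 + Q))
(y(c(-1)) - 14*1963) + f(185) = ((-4225 + (10 - 1*(-1))²) - 14*1963) + (260295 + 185² + 1024*185) = ((-4225 + (10 + 1)²) - 27482) + (260295 + 34225 + 189440) = ((-4225 + 11²) - 27482) + 483960 = ((-4225 + 121) - 27482) + 483960 = (-4104 - 27482) + 483960 = -31586 + 483960 = 452374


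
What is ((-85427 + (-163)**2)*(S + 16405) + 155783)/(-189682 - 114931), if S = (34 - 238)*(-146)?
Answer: 2718436379/304613 ≈ 8924.2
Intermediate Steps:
S = 29784 (S = -204*(-146) = 29784)
((-85427 + (-163)**2)*(S + 16405) + 155783)/(-189682 - 114931) = ((-85427 + (-163)**2)*(29784 + 16405) + 155783)/(-189682 - 114931) = ((-85427 + 26569)*46189 + 155783)/(-304613) = (-58858*46189 + 155783)*(-1/304613) = (-2718592162 + 155783)*(-1/304613) = -2718436379*(-1/304613) = 2718436379/304613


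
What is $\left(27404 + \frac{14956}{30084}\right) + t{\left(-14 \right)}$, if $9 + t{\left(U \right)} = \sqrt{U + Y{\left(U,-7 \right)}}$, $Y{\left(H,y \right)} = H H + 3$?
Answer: $\frac{206041534}{7521} + \sqrt{185} \approx 27409.0$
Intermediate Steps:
$Y{\left(H,y \right)} = 3 + H^{2}$ ($Y{\left(H,y \right)} = H^{2} + 3 = 3 + H^{2}$)
$t{\left(U \right)} = -9 + \sqrt{3 + U + U^{2}}$ ($t{\left(U \right)} = -9 + \sqrt{U + \left(3 + U^{2}\right)} = -9 + \sqrt{3 + U + U^{2}}$)
$\left(27404 + \frac{14956}{30084}\right) + t{\left(-14 \right)} = \left(27404 + \frac{14956}{30084}\right) - \left(9 - \sqrt{3 - 14 + \left(-14\right)^{2}}\right) = \left(27404 + 14956 \cdot \frac{1}{30084}\right) - \left(9 - \sqrt{3 - 14 + 196}\right) = \left(27404 + \frac{3739}{7521}\right) - \left(9 - \sqrt{185}\right) = \frac{206109223}{7521} - \left(9 - \sqrt{185}\right) = \frac{206041534}{7521} + \sqrt{185}$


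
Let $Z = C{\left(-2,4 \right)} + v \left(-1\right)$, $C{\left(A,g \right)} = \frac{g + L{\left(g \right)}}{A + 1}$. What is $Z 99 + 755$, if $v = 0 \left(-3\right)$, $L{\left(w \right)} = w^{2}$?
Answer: $-1225$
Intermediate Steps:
$v = 0$
$C{\left(A,g \right)} = \frac{g + g^{2}}{1 + A}$ ($C{\left(A,g \right)} = \frac{g + g^{2}}{A + 1} = \frac{g + g^{2}}{1 + A}$)
$Z = -20$ ($Z = \frac{4 \left(1 + 4\right)}{1 - 2} + 0 \left(-1\right) = 4 \frac{1}{-1} \cdot 5 + 0 = 4 \left(-1\right) 5 + 0 = -20 + 0 = -20$)
$Z 99 + 755 = \left(-20\right) 99 + 755 = -1980 + 755 = -1225$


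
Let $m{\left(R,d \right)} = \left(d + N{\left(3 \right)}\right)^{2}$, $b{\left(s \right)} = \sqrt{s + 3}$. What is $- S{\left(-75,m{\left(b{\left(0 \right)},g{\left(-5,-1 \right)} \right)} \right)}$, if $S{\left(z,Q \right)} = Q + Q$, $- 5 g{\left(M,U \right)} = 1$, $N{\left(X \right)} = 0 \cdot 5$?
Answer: $- \frac{2}{25} \approx -0.08$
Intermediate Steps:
$b{\left(s \right)} = \sqrt{3 + s}$
$N{\left(X \right)} = 0$
$g{\left(M,U \right)} = - \frac{1}{5}$ ($g{\left(M,U \right)} = \left(- \frac{1}{5}\right) 1 = - \frac{1}{5}$)
$m{\left(R,d \right)} = d^{2}$ ($m{\left(R,d \right)} = \left(d + 0\right)^{2} = d^{2}$)
$S{\left(z,Q \right)} = 2 Q$
$- S{\left(-75,m{\left(b{\left(0 \right)},g{\left(-5,-1 \right)} \right)} \right)} = - 2 \left(- \frac{1}{5}\right)^{2} = - \frac{2}{25}$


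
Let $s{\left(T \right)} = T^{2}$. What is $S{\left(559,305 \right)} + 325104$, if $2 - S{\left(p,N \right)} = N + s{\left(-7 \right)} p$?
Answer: $297410$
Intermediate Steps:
$S{\left(p,N \right)} = 2 - N - 49 p$ ($S{\left(p,N \right)} = 2 - \left(N + \left(-7\right)^{2} p\right) = 2 - \left(N + 49 p\right) = 2 - N - 49 p$)
$S{\left(559,305 \right)} + 325104 = \left(2 - 305 - 27391\right) + 325104 = -27694 + 325104 = 297410$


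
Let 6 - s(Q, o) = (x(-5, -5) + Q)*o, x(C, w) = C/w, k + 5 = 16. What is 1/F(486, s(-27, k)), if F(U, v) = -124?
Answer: -1/124 ≈ -0.0080645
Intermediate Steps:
k = 11 (k = -5 + 16 = 11)
s(Q, o) = 6 - o*(1 + Q) (s(Q, o) = 6 - (-5/(-5) + Q)*o = 6 - (-5*(-1/5) + Q)*o = 6 - (1 + Q)*o = 6 - o*(1 + Q))
1/F(486, s(-27, k)) = 1/(-124) = -1/124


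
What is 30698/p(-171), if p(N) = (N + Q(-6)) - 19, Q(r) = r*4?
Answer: -15349/107 ≈ -143.45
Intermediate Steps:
Q(r) = 4*r
p(N) = -43 + N (p(N) = (N + 4*(-6)) - 19 = (N - 24) - 19 = (-24 + N) - 19 = -43 + N)
30698/p(-171) = 30698/(-43 - 171) = 30698/(-214) = 30698*(-1/214) = -15349/107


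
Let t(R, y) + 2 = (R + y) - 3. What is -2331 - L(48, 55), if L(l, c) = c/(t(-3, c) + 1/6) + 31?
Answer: -668776/283 ≈ -2363.2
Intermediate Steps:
t(R, y) = -5 + R + y (t(R, y) = -2 + ((R + y) - 3) = -2 + (-3 + R + y) = -5 + R + y)
L(l, c) = 31 + c/(-47/6 + c) (L(l, c) = c/((-5 - 3 + c) + 1/6) + 31 = c/((-8 + c) + ⅙) + 31 = c/(-47/6 + c) + 31 = 31 + c/(-47/6 + c))
-2331 - L(48, 55) = -2331 - (1457 - 192*55)/(47 - 6*55) = -2331 - (1457 - 10560)/(47 - 330) = -2331 - (-9103)/(-283) = -2331 - (-1)*(-9103)/283 = -2331 - 1*9103/283 = -2331 - 9103/283 = -668776/283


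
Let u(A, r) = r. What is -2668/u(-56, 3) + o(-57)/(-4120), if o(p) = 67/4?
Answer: -43968841/49440 ≈ -889.34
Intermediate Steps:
o(p) = 67/4 (o(p) = 67*(¼) = 67/4)
-2668/u(-56, 3) + o(-57)/(-4120) = -2668/3 + (67/4)/(-4120) = -2668*⅓ + (67/4)*(-1/4120) = -2668/3 - 67/16480 = -43968841/49440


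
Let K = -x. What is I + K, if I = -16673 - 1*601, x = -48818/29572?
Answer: -255388955/14786 ≈ -17272.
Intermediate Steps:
x = -24409/14786 (x = -48818*1/29572 = -24409/14786 ≈ -1.6508)
K = 24409/14786 (K = -1*(-24409/14786) = 24409/14786 ≈ 1.6508)
I = -17274 (I = -16673 - 601 = -17274)
I + K = -17274 + 24409/14786 = -255388955/14786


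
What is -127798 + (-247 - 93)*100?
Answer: -161798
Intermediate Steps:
-127798 + (-247 - 93)*100 = -127798 - 340*100 = -127798 - 34000 = -161798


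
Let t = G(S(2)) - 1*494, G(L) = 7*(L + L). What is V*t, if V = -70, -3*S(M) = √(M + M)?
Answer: 105700/3 ≈ 35233.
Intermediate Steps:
S(M) = -√2*√M/3 (S(M) = -√(M + M)/3 = -√2*√M/3)
G(L) = 14*L (G(L) = 7*(2*L) = 14*L)
t = -1510/3 (t = 14*(-√2*√2/3) - 1*494 = 14*(-⅔) - 494 = -28/3 - 494 = -1510/3 ≈ -503.33)
V*t = -70*(-1510/3) = 105700/3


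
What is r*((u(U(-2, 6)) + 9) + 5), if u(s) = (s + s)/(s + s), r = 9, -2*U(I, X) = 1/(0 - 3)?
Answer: 135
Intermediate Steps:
U(I, X) = ⅙ (U(I, X) = -1/(2*(0 - 3)) = -½/(-3) = -½*(-⅓) = ⅙)
u(s) = 1 (u(s) = (2*s)/((2*s)) = (2*s)*(1/(2*s)) = 1)
r*((u(U(-2, 6)) + 9) + 5) = 9*((1 + 9) + 5) = 9*(10 + 5) = 9*15 = 135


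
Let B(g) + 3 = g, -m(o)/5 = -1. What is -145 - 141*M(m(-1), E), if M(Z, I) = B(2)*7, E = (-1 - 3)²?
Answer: 842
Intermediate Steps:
m(o) = 5 (m(o) = -5*(-1) = 5)
B(g) = -3 + g
E = 16 (E = (-4)² = 16)
M(Z, I) = -7 (M(Z, I) = (-3 + 2)*7 = -1*7 = -7)
-145 - 141*M(m(-1), E) = -145 - 141*(-7) = -145 + 987 = 842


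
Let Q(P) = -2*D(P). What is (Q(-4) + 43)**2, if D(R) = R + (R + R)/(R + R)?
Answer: 2401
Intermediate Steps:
D(R) = 1 + R (D(R) = R + (2*R)/((2*R)) = R + (2*R)*(1/(2*R)) = R + 1 = 1 + R)
Q(P) = -2 - 2*P (Q(P) = -2*(1 + P) = -2 - 2*P)
(Q(-4) + 43)**2 = ((-2 - 2*(-4)) + 43)**2 = ((-2 + 8) + 43)**2 = (6 + 43)**2 = 49**2 = 2401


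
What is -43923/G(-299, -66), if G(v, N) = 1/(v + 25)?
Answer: 12034902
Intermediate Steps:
G(v, N) = 1/(25 + v)
-43923/G(-299, -66) = -43923/(1/(25 - 299)) = -43923/(1/(-274)) = -43923/(-1/274) = -43923*(-274) = 12034902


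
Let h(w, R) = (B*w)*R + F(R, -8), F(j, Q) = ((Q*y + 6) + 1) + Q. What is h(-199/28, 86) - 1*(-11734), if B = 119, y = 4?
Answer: -122067/2 ≈ -61034.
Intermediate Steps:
F(j, Q) = 7 + 5*Q (F(j, Q) = ((Q*4 + 6) + 1) + Q = ((4*Q + 6) + 1) + Q = ((6 + 4*Q) + 1) + Q = (7 + 4*Q) + Q = 7 + 5*Q)
h(w, R) = -33 + 119*R*w (h(w, R) = (119*w)*R + (7 + 5*(-8)) = 119*R*w + (7 - 40) = 119*R*w - 33 = -33 + 119*R*w)
h(-199/28, 86) - 1*(-11734) = (-33 + 119*86*(-199/28)) - 1*(-11734) = (-33 + 119*86*(-199*1/28)) + 11734 = (-33 + 119*86*(-199/28)) + 11734 = (-33 - 145469/2) + 11734 = -145535/2 + 11734 = -122067/2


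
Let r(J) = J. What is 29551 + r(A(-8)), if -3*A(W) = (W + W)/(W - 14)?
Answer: 975175/33 ≈ 29551.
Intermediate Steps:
A(W) = -2*W/(3*(-14 + W)) (A(W) = -(W + W)/(3*(W - 14)) = -2*W/(3*(-14 + W)))
29551 + r(A(-8)) = 29551 - 2*(-8)/(-42 + 3*(-8)) = 29551 - 2*(-8)/(-42 - 24) = 29551 - 2*(-8)/(-66) = 29551 - 2*(-8)*(-1/66) = 29551 - 8/33 = 975175/33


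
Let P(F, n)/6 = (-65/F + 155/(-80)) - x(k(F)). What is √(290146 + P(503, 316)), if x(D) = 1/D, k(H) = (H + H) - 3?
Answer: √1181560152335365078/2018036 ≈ 538.64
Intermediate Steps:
k(H) = -3 + 2*H (k(H) = 2*H - 3 = -3 + 2*H)
P(F, n) = -93/8 - 390/F - 6/(-3 + 2*F) (P(F, n) = 6*((-65/F + 155/(-80)) - 1/(-3 + 2*F)) = 6*((-65/F + 155*(-1/80)) - 1/(-3 + 2*F)) = 6*((-65/F - 31/16) - 1/(-3 + 2*F)) = 6*((-31/16 - 65/F) - 1/(-3 + 2*F)) = 6*(-31/16 - 1/(-3 + 2*F) - 65/F) = -93/8 - 390/F - 6/(-3 + 2*F))
√(290146 + P(503, 316)) = √(290146 + (3/8)*(3120 - 2003*503 - 62*503²)/(503*(-3 + 2*503))) = √(290146 + (3/8)*(1/503)*(3120 - 1007509 - 62*253009)/(-3 + 1006)) = √(290146 + (3/8)*(1/503)*(3120 - 1007509 - 15686558)/1003) = √(290146 + (3/8)*(1/503)*(1/1003)*(-16690947)) = √(290146 - 50072841/4036072) = √(1171000073671/4036072) = √1181560152335365078/2018036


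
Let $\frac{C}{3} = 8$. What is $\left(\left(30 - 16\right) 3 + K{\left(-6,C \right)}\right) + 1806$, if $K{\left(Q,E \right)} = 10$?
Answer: $1858$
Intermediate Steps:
$C = 24$ ($C = 3 \cdot 8 = 24$)
$\left(\left(30 - 16\right) 3 + K{\left(-6,C \right)}\right) + 1806 = \left(\left(30 - 16\right) 3 + 10\right) + 1806 = \left(14 \cdot 3 + 10\right) + 1806 = \left(42 + 10\right) + 1806 = 52 + 1806 = 1858$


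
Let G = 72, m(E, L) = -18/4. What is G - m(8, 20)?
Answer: 153/2 ≈ 76.500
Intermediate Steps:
m(E, L) = -9/2 (m(E, L) = -18*1/4 = -9/2)
G - m(8, 20) = 72 - 1*(-9/2) = 72 + 9/2 = 153/2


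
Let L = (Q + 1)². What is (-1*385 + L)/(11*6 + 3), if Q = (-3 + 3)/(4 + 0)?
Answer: -128/23 ≈ -5.5652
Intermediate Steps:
Q = 0 (Q = 0/4 = 0*(¼) = 0)
L = 1 (L = (0 + 1)² = 1² = 1)
(-1*385 + L)/(11*6 + 3) = (-1*385 + 1)/(11*6 + 3) = (-385 + 1)/(66 + 3) = -384/69 = -384*1/69 = -128/23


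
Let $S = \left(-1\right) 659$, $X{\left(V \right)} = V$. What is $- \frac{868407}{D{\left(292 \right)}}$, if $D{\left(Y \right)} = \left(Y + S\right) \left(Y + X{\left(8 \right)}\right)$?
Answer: $\frac{289469}{36700} \approx 7.8874$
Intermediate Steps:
$S = -659$
$D{\left(Y \right)} = \left(-659 + Y\right) \left(8 + Y\right)$ ($D{\left(Y \right)} = \left(Y - 659\right) \left(Y + 8\right) = \left(-659 + Y\right) \left(8 + Y\right)$)
$- \frac{868407}{D{\left(292 \right)}} = - \frac{868407}{-5272 + 292^{2} - 190092} = - \frac{868407}{-5272 + 85264 - 190092} = - \frac{868407}{-110100} = \left(-868407\right) \left(- \frac{1}{110100}\right) = \frac{289469}{36700}$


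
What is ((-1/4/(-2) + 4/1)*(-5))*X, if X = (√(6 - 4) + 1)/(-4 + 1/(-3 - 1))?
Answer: 165/34 + 165*√2/34 ≈ 11.716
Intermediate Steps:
X = -4/17 - 4*√2/17 (X = (√2 + 1)/(-4 + 1/(-4)) = (1 + √2)/(-4 - ¼) = (1 + √2)/(-17/4) = (1 + √2)*(-4/17) = -4/17 - 4*√2/17 ≈ -0.56805)
((-1/4/(-2) + 4/1)*(-5))*X = ((-1/4/(-2) + 4/1)*(-5))*(-4/17 - 4*√2/17) = ((-1*¼*(-½) + 4*1)*(-5))*(-4/17 - 4*√2/17) = ((-¼*(-½) + 4)*(-5))*(-4/17 - 4*√2/17) = ((⅛ + 4)*(-5))*(-4/17 - 4*√2/17) = ((33/8)*(-5))*(-4/17 - 4*√2/17) = -165*(-4/17 - 4*√2/17)/8 = 165/34 + 165*√2/34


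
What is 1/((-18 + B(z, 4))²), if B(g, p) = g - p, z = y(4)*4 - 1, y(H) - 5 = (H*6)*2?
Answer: 1/35721 ≈ 2.7995e-5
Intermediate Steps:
y(H) = 5 + 12*H (y(H) = 5 + (H*6)*2 = 5 + (6*H)*2 = 5 + 12*H)
z = 211 (z = (5 + 12*4)*4 - 1 = (5 + 48)*4 - 1 = 53*4 - 1 = 212 - 1 = 211)
1/((-18 + B(z, 4))²) = 1/((-18 + (211 - 1*4))²) = 1/((-18 + (211 - 4))²) = 1/((-18 + 207)²) = 1/(189²) = 1/35721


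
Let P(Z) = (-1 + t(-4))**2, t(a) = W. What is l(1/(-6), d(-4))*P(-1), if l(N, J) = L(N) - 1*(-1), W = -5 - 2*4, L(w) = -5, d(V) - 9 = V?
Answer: -784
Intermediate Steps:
d(V) = 9 + V
W = -13 (W = -5 - 8 = -13)
l(N, J) = -4 (l(N, J) = -5 - 1*(-1) = -5 + 1 = -4)
t(a) = -13
P(Z) = 196 (P(Z) = (-1 - 13)**2 = (-14)**2 = 196)
l(1/(-6), d(-4))*P(-1) = -4*196 = -784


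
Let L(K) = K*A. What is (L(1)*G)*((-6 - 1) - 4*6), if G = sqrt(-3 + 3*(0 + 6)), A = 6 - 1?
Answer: -155*sqrt(15) ≈ -600.31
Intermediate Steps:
A = 5
L(K) = 5*K (L(K) = K*5 = 5*K)
G = sqrt(15) (G = sqrt(-3 + 3*6) = sqrt(-3 + 18) = sqrt(15) ≈ 3.8730)
(L(1)*G)*((-6 - 1) - 4*6) = ((5*1)*sqrt(15))*((-6 - 1) - 4*6) = (5*sqrt(15))*(-7 - 24) = (5*sqrt(15))*(-31) = -155*sqrt(15)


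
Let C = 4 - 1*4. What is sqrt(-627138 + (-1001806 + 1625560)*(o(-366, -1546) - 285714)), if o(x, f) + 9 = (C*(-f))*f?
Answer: 12*I*sqrt(1237649245) ≈ 4.2216e+5*I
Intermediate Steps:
C = 0 (C = 4 - 4 = 0)
o(x, f) = -9 (o(x, f) = -9 + (0*(-f))*f = -9 + 0*f = -9 + 0 = -9)
sqrt(-627138 + (-1001806 + 1625560)*(o(-366, -1546) - 285714)) = sqrt(-627138 + (-1001806 + 1625560)*(-9 - 285714)) = sqrt(-627138 + 623754*(-285723)) = sqrt(-627138 - 178220864142) = sqrt(-178221491280) = 12*I*sqrt(1237649245)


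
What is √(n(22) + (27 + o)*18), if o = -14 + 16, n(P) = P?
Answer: 4*√34 ≈ 23.324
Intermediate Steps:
o = 2
√(n(22) + (27 + o)*18) = √(22 + (27 + 2)*18) = √(22 + 29*18) = √(22 + 522) = √544 = 4*√34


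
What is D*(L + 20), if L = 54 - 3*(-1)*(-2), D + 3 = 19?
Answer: 1088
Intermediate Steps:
D = 16 (D = -3 + 19 = 16)
L = 48 (L = 54 - (-3)*(-2) = 54 - 1*6 = 54 - 6 = 48)
D*(L + 20) = 16*(48 + 20) = 16*68 = 1088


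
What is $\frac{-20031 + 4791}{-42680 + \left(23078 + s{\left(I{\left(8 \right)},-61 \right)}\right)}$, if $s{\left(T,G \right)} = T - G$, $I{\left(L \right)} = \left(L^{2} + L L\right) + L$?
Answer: $\frac{3048}{3881} \approx 0.78536$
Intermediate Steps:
$I{\left(L \right)} = L + 2 L^{2}$ ($I{\left(L \right)} = \left(L^{2} + L^{2}\right) + L = 2 L^{2} + L = L + 2 L^{2}$)
$\frac{-20031 + 4791}{-42680 + \left(23078 + s{\left(I{\left(8 \right)},-61 \right)}\right)} = \frac{-20031 + 4791}{-42680 + \left(23078 - \left(-61 - 8 \left(1 + 2 \cdot 8\right)\right)\right)} = - \frac{15240}{-42680 + \left(23078 + \left(8 \left(1 + 16\right) + 61\right)\right)} = - \frac{15240}{-42680 + \left(23078 + \left(8 \cdot 17 + 61\right)\right)} = - \frac{15240}{-42680 + \left(23078 + \left(136 + 61\right)\right)} = - \frac{15240}{-42680 + \left(23078 + 197\right)} = - \frac{15240}{-42680 + 23275} = - \frac{15240}{-19405} = \left(-15240\right) \left(- \frac{1}{19405}\right) = \frac{3048}{3881}$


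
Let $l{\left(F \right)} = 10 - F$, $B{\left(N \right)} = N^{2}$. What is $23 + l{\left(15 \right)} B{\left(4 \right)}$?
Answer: $-57$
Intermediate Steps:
$23 + l{\left(15 \right)} B{\left(4 \right)} = 23 + \left(10 - 15\right) 4^{2} = 23 + \left(10 - 15\right) 16 = 23 - 80 = -57$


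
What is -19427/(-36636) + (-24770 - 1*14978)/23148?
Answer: -83875961/70670844 ≈ -1.1869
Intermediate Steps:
-19427/(-36636) + (-24770 - 1*14978)/23148 = -19427*(-1/36636) + (-24770 - 14978)*(1/23148) = 19427/36636 - 39748*1/23148 = 19427/36636 - 9937/5787 = -83875961/70670844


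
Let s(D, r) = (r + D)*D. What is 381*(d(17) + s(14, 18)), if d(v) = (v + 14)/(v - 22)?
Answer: 841629/5 ≈ 1.6833e+5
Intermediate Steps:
d(v) = (14 + v)/(-22 + v)
s(D, r) = D*(D + r) (s(D, r) = (D + r)*D = D*(D + r))
381*(d(17) + s(14, 18)) = 381*((14 + 17)/(-22 + 17) + 14*(14 + 18)) = 381*(31/(-5) + 14*32) = 381*(-⅕*31 + 448) = 381*(-31/5 + 448) = 381*(2209/5) = 841629/5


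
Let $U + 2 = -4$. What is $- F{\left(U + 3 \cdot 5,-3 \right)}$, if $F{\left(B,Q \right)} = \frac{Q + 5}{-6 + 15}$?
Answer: $- \frac{2}{9} \approx -0.22222$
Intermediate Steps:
$U = -6$ ($U = -2 - 4 = -6$)
$F{\left(B,Q \right)} = \frac{5}{9} + \frac{Q}{9}$ ($F{\left(B,Q \right)} = \frac{5 + Q}{9} = \left(5 + Q\right) \frac{1}{9} = \frac{5}{9} + \frac{Q}{9}$)
$- F{\left(U + 3 \cdot 5,-3 \right)} = - (\frac{5}{9} + \frac{1}{9} \left(-3\right)) = - (\frac{5}{9} - \frac{1}{3}) = \left(-1\right) \frac{2}{9} = - \frac{2}{9}$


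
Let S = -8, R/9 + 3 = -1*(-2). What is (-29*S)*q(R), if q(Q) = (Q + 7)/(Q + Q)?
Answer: 232/9 ≈ 25.778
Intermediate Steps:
R = -9 (R = -27 + 9*(-1*(-2)) = -27 + 9*2 = -27 + 18 = -9)
q(Q) = (7 + Q)/(2*Q) (q(Q) = (7 + Q)/((2*Q)) = (7 + Q)*(1/(2*Q)) = (7 + Q)/(2*Q))
(-29*S)*q(R) = (-29*(-8))*((1/2)*(7 - 9)/(-9)) = 232*((1/2)*(-1/9)*(-2)) = 232*(1/9) = 232/9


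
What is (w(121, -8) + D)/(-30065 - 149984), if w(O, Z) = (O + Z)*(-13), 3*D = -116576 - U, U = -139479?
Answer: -18496/540147 ≈ -0.034243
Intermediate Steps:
D = 22903/3 (D = (-116576 - 1*(-139479))/3 = (-116576 + 139479)/3 = (⅓)*22903 = 22903/3 ≈ 7634.3)
w(O, Z) = -13*O - 13*Z
(w(121, -8) + D)/(-30065 - 149984) = ((-13*121 - 13*(-8)) + 22903/3)/(-30065 - 149984) = ((-1573 + 104) + 22903/3)/(-180049) = (-1469 + 22903/3)*(-1/180049) = (18496/3)*(-1/180049) = -18496/540147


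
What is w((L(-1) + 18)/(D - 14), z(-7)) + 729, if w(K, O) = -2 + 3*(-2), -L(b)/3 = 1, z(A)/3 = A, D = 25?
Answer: 721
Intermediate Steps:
z(A) = 3*A
L(b) = -3 (L(b) = -3*1 = -3)
w(K, O) = -8 (w(K, O) = -2 - 6 = -8)
w((L(-1) + 18)/(D - 14), z(-7)) + 729 = -8 + 729 = 721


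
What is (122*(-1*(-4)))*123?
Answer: 60024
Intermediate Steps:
(122*(-1*(-4)))*123 = (122*4)*123 = 488*123 = 60024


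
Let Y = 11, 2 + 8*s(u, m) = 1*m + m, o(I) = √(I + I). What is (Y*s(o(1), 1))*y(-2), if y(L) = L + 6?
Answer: 0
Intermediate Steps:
y(L) = 6 + L
o(I) = √2*√I (o(I) = √(2*I) = √2*√I)
s(u, m) = -¼ + m/4 (s(u, m) = -¼ + (1*m + m)/8 = -¼ + (m + m)/8 = -¼ + (2*m)/8 = -¼ + m/4)
(Y*s(o(1), 1))*y(-2) = (11*(-¼ + (¼)*1))*(6 - 2) = (11*(-¼ + ¼))*4 = (11*0)*4 = 0*4 = 0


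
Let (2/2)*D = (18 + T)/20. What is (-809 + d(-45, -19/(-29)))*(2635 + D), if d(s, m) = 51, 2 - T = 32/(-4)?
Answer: -9991956/5 ≈ -1.9984e+6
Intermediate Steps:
T = 10 (T = 2 - 32/(-4) = 2 - 32*(-1)/4 = 2 - 1*(-8) = 2 + 8 = 10)
D = 7/5 (D = (18 + 10)/20 = (1/20)*28 = 7/5 ≈ 1.4000)
(-809 + d(-45, -19/(-29)))*(2635 + D) = (-809 + 51)*(2635 + 7/5) = -758*13182/5 = -9991956/5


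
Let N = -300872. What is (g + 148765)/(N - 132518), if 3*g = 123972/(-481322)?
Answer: -35801913003/104300070790 ≈ -0.34326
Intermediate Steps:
g = -20662/240661 (g = (123972/(-481322))/3 = (123972*(-1/481322))/3 = (1/3)*(-61986/240661) = -20662/240661 ≈ -0.085855)
(g + 148765)/(N - 132518) = (-20662/240661 + 148765)/(-300872 - 132518) = (35801913003/240661)/(-433390) = (35801913003/240661)*(-1/433390) = -35801913003/104300070790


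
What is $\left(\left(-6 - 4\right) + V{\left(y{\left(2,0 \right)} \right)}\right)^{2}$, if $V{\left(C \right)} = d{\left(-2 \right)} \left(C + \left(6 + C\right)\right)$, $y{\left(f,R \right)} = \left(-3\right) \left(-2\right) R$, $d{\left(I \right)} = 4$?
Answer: $196$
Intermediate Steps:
$y{\left(f,R \right)} = 6 R$
$V{\left(C \right)} = 24 + 8 C$ ($V{\left(C \right)} = 4 \left(C + \left(6 + C\right)\right) = 4 \left(6 + 2 C\right) = 24 + 8 C$)
$\left(\left(-6 - 4\right) + V{\left(y{\left(2,0 \right)} \right)}\right)^{2} = \left(\left(-6 - 4\right) + \left(24 + 8 \cdot 6 \cdot 0\right)\right)^{2} = \left(\left(-6 - 4\right) + \left(24 + 8 \cdot 0\right)\right)^{2} = \left(-10 + \left(24 + 0\right)\right)^{2} = \left(-10 + 24\right)^{2} = 14^{2} = 196$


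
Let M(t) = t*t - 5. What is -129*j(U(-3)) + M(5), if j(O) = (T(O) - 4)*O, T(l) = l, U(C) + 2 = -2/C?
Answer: -2692/3 ≈ -897.33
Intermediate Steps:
U(C) = -2 - 2/C
M(t) = -5 + t² (M(t) = t² - 5 = -5 + t²)
j(O) = O*(-4 + O) (j(O) = (O - 4)*O = (-4 + O)*O = O*(-4 + O))
-129*j(U(-3)) + M(5) = -129*(-2 - 2/(-3))*(-4 + (-2 - 2/(-3))) + (-5 + 5²) = -129*(-2 - 2*(-⅓))*(-4 + (-2 - 2*(-⅓))) + (-5 + 25) = -129*(-2 + ⅔)*(-4 + (-2 + ⅔)) + 20 = -(-172)*(-4 - 4/3) + 20 = -(-172)*(-16)/3 + 20 = -129*64/9 + 20 = -2752/3 + 20 = -2692/3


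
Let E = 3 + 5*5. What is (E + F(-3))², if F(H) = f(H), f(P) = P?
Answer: 625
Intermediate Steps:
E = 28 (E = 3 + 25 = 28)
F(H) = H
(E + F(-3))² = (28 - 3)² = 25² = 625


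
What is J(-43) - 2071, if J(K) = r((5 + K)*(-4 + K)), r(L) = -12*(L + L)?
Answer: -44935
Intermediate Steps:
r(L) = -24*L
J(K) = -24*(-4 + K)*(5 + K) (J(K) = -24*(5 + K)*(-4 + K) = -24*(-4 + K)*(5 + K))
J(-43) - 2071 = (480 - 24*(-43) - 24*(-43)²) - 2071 = (480 + 1032 - 24*1849) - 2071 = (480 + 1032 - 44376) - 2071 = -42864 - 2071 = -44935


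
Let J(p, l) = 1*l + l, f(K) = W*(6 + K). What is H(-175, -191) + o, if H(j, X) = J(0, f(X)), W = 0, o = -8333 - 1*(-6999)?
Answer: -1334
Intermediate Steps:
o = -1334 (o = -8333 + 6999 = -1334)
f(K) = 0 (f(K) = 0*(6 + K) = 0)
J(p, l) = 2*l (J(p, l) = l + l = 2*l)
H(j, X) = 0 (H(j, X) = 2*0 = 0)
H(-175, -191) + o = 0 - 1334 = -1334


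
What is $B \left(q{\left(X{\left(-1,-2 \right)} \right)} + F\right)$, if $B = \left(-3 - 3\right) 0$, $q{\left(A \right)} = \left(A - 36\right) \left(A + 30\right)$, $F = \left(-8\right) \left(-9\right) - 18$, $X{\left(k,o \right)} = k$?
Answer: $0$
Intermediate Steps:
$F = 54$ ($F = 72 - 18 = 54$)
$q{\left(A \right)} = \left(-36 + A\right) \left(30 + A\right)$
$B = 0$ ($B = \left(-3 - 3\right) 0 = \left(-6\right) 0 = 0$)
$B \left(q{\left(X{\left(-1,-2 \right)} \right)} + F\right) = 0 \left(\left(-1080 + \left(-1\right)^{2} - -6\right) + 54\right) = 0 \left(\left(-1080 + 1 + 6\right) + 54\right) = 0 \left(-1073 + 54\right) = 0 \left(-1019\right) = 0$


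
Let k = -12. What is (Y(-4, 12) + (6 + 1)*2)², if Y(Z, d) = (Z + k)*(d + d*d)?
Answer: 6160324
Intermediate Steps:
Y(Z, d) = (-12 + Z)*(d + d²) (Y(Z, d) = (Z - 12)*(d + d*d) = (-12 + Z)*(d + d²))
(Y(-4, 12) + (6 + 1)*2)² = (12*(-12 - 4 - 12*12 - 4*12) + (6 + 1)*2)² = (12*(-12 - 4 - 144 - 48) + 7*2)² = (12*(-208) + 14)² = (-2496 + 14)² = (-2482)² = 6160324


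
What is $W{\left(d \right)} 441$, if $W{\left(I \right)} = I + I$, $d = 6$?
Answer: $5292$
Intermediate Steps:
$W{\left(I \right)} = 2 I$
$W{\left(d \right)} 441 = 2 \cdot 6 \cdot 441 = 12 \cdot 441 = 5292$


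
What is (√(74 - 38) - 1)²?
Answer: 25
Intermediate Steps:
(√(74 - 38) - 1)² = (√36 - 1)² = (6 - 1)² = 5² = 25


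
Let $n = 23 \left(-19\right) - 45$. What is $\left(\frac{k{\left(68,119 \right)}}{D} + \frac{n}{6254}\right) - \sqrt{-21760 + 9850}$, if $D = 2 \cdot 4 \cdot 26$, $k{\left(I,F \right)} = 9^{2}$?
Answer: $\frac{203159}{650416} - i \sqrt{11910} \approx 0.31235 - 109.13 i$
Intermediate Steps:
$k{\left(I,F \right)} = 81$
$n = -482$ ($n = -437 - 45 = -482$)
$D = 208$ ($D = 8 \cdot 26 = 208$)
$\left(\frac{k{\left(68,119 \right)}}{D} + \frac{n}{6254}\right) - \sqrt{-21760 + 9850} = \left(\frac{81}{208} - \frac{482}{6254}\right) - \sqrt{-21760 + 9850} = \left(81 \cdot \frac{1}{208} - \frac{241}{3127}\right) - \sqrt{-11910} = \left(\frac{81}{208} - \frac{241}{3127}\right) - i \sqrt{11910} = \frac{203159}{650416} - i \sqrt{11910}$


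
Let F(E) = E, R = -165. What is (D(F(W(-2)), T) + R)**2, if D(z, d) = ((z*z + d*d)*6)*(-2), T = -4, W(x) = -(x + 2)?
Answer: 127449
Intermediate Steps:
W(x) = -2 - x (W(x) = -(2 + x) = -2 - x)
D(z, d) = -12*d**2 - 12*z**2 (D(z, d) = ((z**2 + d**2)*6)*(-2) = ((d**2 + z**2)*6)*(-2) = (6*d**2 + 6*z**2)*(-2) = -12*d**2 - 12*z**2)
(D(F(W(-2)), T) + R)**2 = ((-12*(-4)**2 - 12*(-2 - 1*(-2))**2) - 165)**2 = ((-12*16 - 12*(-2 + 2)**2) - 165)**2 = ((-192 - 12*0**2) - 165)**2 = ((-192 - 12*0) - 165)**2 = ((-192 + 0) - 165)**2 = (-192 - 165)**2 = (-357)**2 = 127449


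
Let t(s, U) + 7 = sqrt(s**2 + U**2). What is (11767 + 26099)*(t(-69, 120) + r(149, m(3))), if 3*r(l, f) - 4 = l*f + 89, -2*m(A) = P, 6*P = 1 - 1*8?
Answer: 12035077/6 + 113598*sqrt(2129) ≈ 7.2474e+6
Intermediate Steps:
P = -7/6 (P = (1 - 1*8)/6 = (1 - 8)/6 = (1/6)*(-7) = -7/6 ≈ -1.1667)
m(A) = 7/12 (m(A) = -1/2*(-7/6) = 7/12)
r(l, f) = 31 + f*l/3 (r(l, f) = 4/3 + (l*f + 89)/3 = 4/3 + (f*l + 89)/3 = 4/3 + (89 + f*l)/3 = 4/3 + (89/3 + f*l/3) = 31 + f*l/3)
t(s, U) = -7 + sqrt(U**2 + s**2) (t(s, U) = -7 + sqrt(s**2 + U**2) = -7 + sqrt(U**2 + s**2))
(11767 + 26099)*(t(-69, 120) + r(149, m(3))) = (11767 + 26099)*((-7 + sqrt(120**2 + (-69)**2)) + (31 + (1/3)*(7/12)*149)) = 37866*((-7 + sqrt(14400 + 4761)) + (31 + 1043/36)) = 37866*((-7 + sqrt(19161)) + 2159/36) = 37866*((-7 + 3*sqrt(2129)) + 2159/36) = 37866*(1907/36 + 3*sqrt(2129)) = 12035077/6 + 113598*sqrt(2129)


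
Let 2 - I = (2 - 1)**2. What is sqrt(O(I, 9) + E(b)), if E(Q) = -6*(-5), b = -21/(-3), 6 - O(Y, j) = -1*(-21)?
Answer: sqrt(15) ≈ 3.8730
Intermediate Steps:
I = 1 (I = 2 - (2 - 1)**2 = 2 - 1*1**2 = 2 - 1*1 = 2 - 1 = 1)
O(Y, j) = -15 (O(Y, j) = 6 - (-1)*(-21) = 6 - 1*21 = 6 - 21 = -15)
b = 7 (b = -21*(-1/3) = 7)
E(Q) = 30
sqrt(O(I, 9) + E(b)) = sqrt(-15 + 30) = sqrt(15)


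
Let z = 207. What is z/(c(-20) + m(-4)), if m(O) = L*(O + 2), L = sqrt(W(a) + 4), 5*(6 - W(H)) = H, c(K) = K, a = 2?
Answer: -5175/452 + 207*sqrt(15)/226 ≈ -7.9017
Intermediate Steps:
W(H) = 6 - H/5
L = 4*sqrt(15)/5 (L = sqrt((6 - 1/5*2) + 4) = sqrt((6 - 2/5) + 4) = sqrt(28/5 + 4) = sqrt(48/5) = 4*sqrt(15)/5 ≈ 3.0984)
m(O) = 4*sqrt(15)*(2 + O)/5 (m(O) = (4*sqrt(15)/5)*(O + 2) = (4*sqrt(15)/5)*(2 + O) = 4*sqrt(15)*(2 + O)/5)
z/(c(-20) + m(-4)) = 207/(-20 + 4*sqrt(15)*(2 - 4)/5) = 207/(-20 + (4/5)*sqrt(15)*(-2)) = 207/(-20 - 8*sqrt(15)/5)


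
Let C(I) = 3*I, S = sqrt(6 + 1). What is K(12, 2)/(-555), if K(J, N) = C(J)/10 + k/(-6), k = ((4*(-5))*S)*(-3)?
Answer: -6/925 + 2*sqrt(7)/111 ≈ 0.041185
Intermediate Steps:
S = sqrt(7) ≈ 2.6458
k = 60*sqrt(7) (k = ((4*(-5))*sqrt(7))*(-3) = -20*sqrt(7)*(-3) = 60*sqrt(7) ≈ 158.75)
K(J, N) = -10*sqrt(7) + 3*J/10 (K(J, N) = (3*J)/10 + (60*sqrt(7))/(-6) = (3*J)*(1/10) + (60*sqrt(7))*(-1/6) = 3*J/10 - 10*sqrt(7) = -10*sqrt(7) + 3*J/10)
K(12, 2)/(-555) = (-10*sqrt(7) + (3/10)*12)/(-555) = (-10*sqrt(7) + 18/5)*(-1/555) = (18/5 - 10*sqrt(7))*(-1/555) = -6/925 + 2*sqrt(7)/111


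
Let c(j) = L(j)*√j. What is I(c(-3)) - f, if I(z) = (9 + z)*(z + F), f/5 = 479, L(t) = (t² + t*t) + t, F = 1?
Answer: -3061 + 150*I*√3 ≈ -3061.0 + 259.81*I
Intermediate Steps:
L(t) = t + 2*t² (L(t) = (t² + t²) + t = 2*t² + t = t + 2*t²)
f = 2395 (f = 5*479 = 2395)
c(j) = j^(3/2)*(1 + 2*j) (c(j) = (j*(1 + 2*j))*√j = j^(3/2)*(1 + 2*j))
I(z) = (1 + z)*(9 + z) (I(z) = (9 + z)*(z + 1) = (9 + z)*(1 + z) = (1 + z)*(9 + z))
I(c(-3)) - f = (9 + ((-3)^(3/2)*(1 + 2*(-3)))² + 10*((-3)^(3/2)*(1 + 2*(-3)))) - 1*2395 = (9 + ((-3*I*√3)*(1 - 6))² + 10*((-3*I*√3)*(1 - 6))) - 2395 = (9 + (-3*I*√3*(-5))² + 10*(-3*I*√3*(-5))) - 2395 = (9 + (15*I*√3)² + 10*(15*I*√3)) - 2395 = (9 - 675 + 150*I*√3) - 2395 = (-666 + 150*I*√3) - 2395 = -3061 + 150*I*√3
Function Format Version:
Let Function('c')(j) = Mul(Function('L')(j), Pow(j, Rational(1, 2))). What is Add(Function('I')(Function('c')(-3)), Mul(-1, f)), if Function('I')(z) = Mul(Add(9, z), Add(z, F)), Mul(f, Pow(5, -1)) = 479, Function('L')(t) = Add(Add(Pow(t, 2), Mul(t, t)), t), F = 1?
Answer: Add(-3061, Mul(150, I, Pow(3, Rational(1, 2)))) ≈ Add(-3061.0, Mul(259.81, I))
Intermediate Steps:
Function('L')(t) = Add(t, Mul(2, Pow(t, 2))) (Function('L')(t) = Add(Add(Pow(t, 2), Pow(t, 2)), t) = Add(Mul(2, Pow(t, 2)), t) = Add(t, Mul(2, Pow(t, 2))))
f = 2395 (f = Mul(5, 479) = 2395)
Function('c')(j) = Mul(Pow(j, Rational(3, 2)), Add(1, Mul(2, j))) (Function('c')(j) = Mul(Mul(j, Add(1, Mul(2, j))), Pow(j, Rational(1, 2))) = Mul(Pow(j, Rational(3, 2)), Add(1, Mul(2, j))))
Function('I')(z) = Mul(Add(1, z), Add(9, z)) (Function('I')(z) = Mul(Add(9, z), Add(z, 1)) = Mul(Add(9, z), Add(1, z)) = Mul(Add(1, z), Add(9, z)))
Add(Function('I')(Function('c')(-3)), Mul(-1, f)) = Add(Add(9, Pow(Mul(Pow(-3, Rational(3, 2)), Add(1, Mul(2, -3))), 2), Mul(10, Mul(Pow(-3, Rational(3, 2)), Add(1, Mul(2, -3))))), Mul(-1, 2395)) = Add(Add(9, Pow(Mul(Mul(-3, I, Pow(3, Rational(1, 2))), Add(1, -6)), 2), Mul(10, Mul(Mul(-3, I, Pow(3, Rational(1, 2))), Add(1, -6)))), -2395) = Add(Add(9, Pow(Mul(Mul(-3, I, Pow(3, Rational(1, 2))), -5), 2), Mul(10, Mul(Mul(-3, I, Pow(3, Rational(1, 2))), -5))), -2395) = Add(Add(9, Pow(Mul(15, I, Pow(3, Rational(1, 2))), 2), Mul(10, Mul(15, I, Pow(3, Rational(1, 2))))), -2395) = Add(Add(9, -675, Mul(150, I, Pow(3, Rational(1, 2)))), -2395) = Add(Add(-666, Mul(150, I, Pow(3, Rational(1, 2)))), -2395) = Add(-3061, Mul(150, I, Pow(3, Rational(1, 2))))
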